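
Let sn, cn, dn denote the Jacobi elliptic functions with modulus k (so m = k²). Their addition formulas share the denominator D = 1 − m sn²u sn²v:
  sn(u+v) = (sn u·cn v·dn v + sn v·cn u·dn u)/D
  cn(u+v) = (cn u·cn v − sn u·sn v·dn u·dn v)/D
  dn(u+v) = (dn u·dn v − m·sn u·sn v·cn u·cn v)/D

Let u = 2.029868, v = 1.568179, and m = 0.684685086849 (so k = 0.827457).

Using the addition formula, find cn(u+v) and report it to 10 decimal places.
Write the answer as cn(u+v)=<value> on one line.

cn(u+v)=-0.8801762614

sn u = 0.9999127762511108, cn u = 0.01320756941288242, dn u = 0.5616354240449003
sn v = 0.9611312800100604, cn v = 0.2760917647924742, dn v = 0.6062228734088293
m = k² = 0.684685086849
D = 1 − m·sn²u·sn²v = 0.3676165043976679
cn(u+v) = (cn u·cn v − sn u·sn v·dn u·dn v)/D = -0.3235673204609537/0.3676165043976679 = -0.8801762613762733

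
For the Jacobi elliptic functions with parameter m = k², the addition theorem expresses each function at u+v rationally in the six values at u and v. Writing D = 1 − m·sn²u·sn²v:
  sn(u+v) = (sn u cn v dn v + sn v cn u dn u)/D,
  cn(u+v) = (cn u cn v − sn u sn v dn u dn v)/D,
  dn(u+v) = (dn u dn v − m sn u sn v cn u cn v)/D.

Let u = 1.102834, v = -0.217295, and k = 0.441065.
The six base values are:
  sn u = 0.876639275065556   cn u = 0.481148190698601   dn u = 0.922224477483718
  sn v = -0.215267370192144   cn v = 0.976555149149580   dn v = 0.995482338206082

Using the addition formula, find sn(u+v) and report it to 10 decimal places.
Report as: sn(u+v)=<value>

sn(u+v)=0.7619781525

m = k² = 0.194538334225
D = 1 − m·sn²u·sn²v = 0.9930720706313978
sn(u+v) = (sn u·cn v·dn v + sn v·cn u·dn u)/D = 0.7566992216859954/0.9930720706313978 = 0.7619781525069818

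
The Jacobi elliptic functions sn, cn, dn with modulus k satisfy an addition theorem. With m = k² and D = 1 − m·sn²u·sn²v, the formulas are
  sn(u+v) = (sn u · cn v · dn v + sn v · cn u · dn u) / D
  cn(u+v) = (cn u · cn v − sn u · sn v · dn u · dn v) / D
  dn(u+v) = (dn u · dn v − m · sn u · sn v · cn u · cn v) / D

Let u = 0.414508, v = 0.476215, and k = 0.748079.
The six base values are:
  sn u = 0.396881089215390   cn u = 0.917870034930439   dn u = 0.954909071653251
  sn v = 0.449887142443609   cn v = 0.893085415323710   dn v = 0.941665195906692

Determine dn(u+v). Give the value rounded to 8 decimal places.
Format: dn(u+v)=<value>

m = k² = 0.559622190241
D = 1 − m·sn²u·sn²v = 0.9821588476588396
dn(u+v) = (dn u·dn v − m·sn u·sn v·cn u·cn v)/D = 0.8172953589929483/0.9821588476588396 = 0.8321417263013264

dn(u+v)=0.83214173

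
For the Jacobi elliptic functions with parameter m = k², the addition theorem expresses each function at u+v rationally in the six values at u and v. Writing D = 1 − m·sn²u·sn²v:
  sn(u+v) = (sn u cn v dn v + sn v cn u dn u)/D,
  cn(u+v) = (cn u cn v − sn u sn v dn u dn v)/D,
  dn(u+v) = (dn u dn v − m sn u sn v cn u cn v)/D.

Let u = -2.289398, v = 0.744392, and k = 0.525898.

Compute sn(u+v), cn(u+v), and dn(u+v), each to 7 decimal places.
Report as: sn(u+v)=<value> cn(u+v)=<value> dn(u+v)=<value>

sn u = -0.8734328914465689, cn u = -0.4869445390794378, dn u = 0.8882622799761382
sn v = 0.664968843018356, cn v = 0.7468710985269339, dn v = 0.936859575503893
m = k² = 0.276568706404
D = 1 − m·sn²u·sn²v = 0.9067036362807174
sn(u+v) = (sn u·cn v·dn v + sn v·cn u·dn u)/D = -0.8987745897783887/0.9067036362807174 = -0.9912550846990605
cn(u+v) = (cn u·cn v − sn u·sn v·dn u·dn v)/D = 0.119648321398023/0.9067036362807174 = 0.1319596796686713
dn(u+v) = (dn u·dn v − m·sn u·sn v·cn u·cn v)/D = 0.7737573616898/0.9067036362807174 = 0.8533740582134856

sn(u+v)=-0.9912551 cn(u+v)=0.1319597 dn(u+v)=0.8533741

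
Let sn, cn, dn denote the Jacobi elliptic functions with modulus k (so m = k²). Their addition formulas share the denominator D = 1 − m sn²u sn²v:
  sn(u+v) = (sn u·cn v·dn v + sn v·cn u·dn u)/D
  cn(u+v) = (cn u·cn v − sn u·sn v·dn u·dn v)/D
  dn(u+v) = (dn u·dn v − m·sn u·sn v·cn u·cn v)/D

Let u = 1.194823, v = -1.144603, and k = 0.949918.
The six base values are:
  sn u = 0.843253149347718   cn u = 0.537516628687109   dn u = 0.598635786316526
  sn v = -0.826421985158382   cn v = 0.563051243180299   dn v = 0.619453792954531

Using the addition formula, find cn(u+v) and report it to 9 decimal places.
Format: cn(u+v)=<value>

m = k² = 0.902344206724
D = 1 − m·sn²u·sn²v = 0.5617802948116836
cn(u+v) = (cn u·cn v − sn u·sn v·dn u·dn v)/D = 0.5610725618776424/0.5617802948116836 = 0.9987401962287082

cn(u+v)=0.998740196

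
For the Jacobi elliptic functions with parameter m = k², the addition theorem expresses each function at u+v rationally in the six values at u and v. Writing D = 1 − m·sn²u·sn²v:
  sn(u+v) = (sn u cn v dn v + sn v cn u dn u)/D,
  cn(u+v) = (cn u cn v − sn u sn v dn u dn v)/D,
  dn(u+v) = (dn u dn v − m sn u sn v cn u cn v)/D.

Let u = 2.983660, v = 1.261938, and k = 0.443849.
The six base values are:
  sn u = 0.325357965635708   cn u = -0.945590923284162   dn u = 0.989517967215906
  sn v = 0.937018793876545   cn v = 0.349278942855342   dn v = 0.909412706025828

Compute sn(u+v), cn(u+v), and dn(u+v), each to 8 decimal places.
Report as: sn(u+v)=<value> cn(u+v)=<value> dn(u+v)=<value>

m = k² = 0.197001934801
D = 1 − m·sn²u·sn²v = 0.9816899309287239
sn(u+v) = (sn u·cn v·dn v + sn v·cn u·dn u)/D = -0.7734027191165294/0.9816899309287239 = -0.7878279024262323
cn(u+v) = (cn u·cn v − sn u·sn v·dn u·dn v)/D = -0.6046183544600687/0.9816899309287239 = -0.6158954425539151
dn(u+v) = (dn u·dn v − m·sn u·sn v·cn u·cn v)/D = 0.9197162960895332/0.9816899309287239 = 0.9368704589028832

sn(u+v)=-0.78782790 cn(u+v)=-0.61589544 dn(u+v)=0.93687046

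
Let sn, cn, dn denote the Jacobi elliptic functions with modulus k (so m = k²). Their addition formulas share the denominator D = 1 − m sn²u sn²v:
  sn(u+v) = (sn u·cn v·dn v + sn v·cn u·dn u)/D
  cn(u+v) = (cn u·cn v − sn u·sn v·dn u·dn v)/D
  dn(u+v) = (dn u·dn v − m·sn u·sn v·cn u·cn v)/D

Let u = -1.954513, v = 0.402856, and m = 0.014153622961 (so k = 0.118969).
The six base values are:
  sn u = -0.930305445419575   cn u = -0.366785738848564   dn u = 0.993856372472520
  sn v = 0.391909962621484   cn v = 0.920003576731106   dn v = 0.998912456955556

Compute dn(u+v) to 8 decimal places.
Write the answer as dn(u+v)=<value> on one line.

m = k² = 0.014153622961
D = 1 − m·sn²u·sn²v = 0.9981185557428677
dn(u+v) = (dn u·dn v − m·sn u·sn v·cn u·cn v)/D = 0.9910341794284844/0.9981185557428677 = 0.9929022697017083

dn(u+v)=0.99290227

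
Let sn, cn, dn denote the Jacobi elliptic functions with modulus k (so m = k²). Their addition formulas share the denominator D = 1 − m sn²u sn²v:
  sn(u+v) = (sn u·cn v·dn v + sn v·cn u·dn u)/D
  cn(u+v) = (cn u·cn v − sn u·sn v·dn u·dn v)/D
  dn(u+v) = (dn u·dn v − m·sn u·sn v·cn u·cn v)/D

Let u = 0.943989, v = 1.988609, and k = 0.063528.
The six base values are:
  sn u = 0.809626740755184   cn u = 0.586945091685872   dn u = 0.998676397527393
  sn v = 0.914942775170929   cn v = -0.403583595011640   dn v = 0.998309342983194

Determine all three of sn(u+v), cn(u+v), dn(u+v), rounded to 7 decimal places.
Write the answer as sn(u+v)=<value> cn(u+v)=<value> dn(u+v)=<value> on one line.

m = k² = 0.004035806784
D = 1 − m·sn²u·sn²v = 0.997785437620879
sn(u+v) = (sn u·cn v·dn v + sn v·cn u·dn u)/D = 0.2101107235396384/0.997785437620879 = 0.2105770595736762
cn(u+v) = (cn u·cn v − sn u·sn v·dn u·dn v)/D = -0.975412355561451/0.997785437620879 = -0.9775772613872033
dn(u+v) = (dn u·dn v − m·sn u·sn v·cn u·cn v)/D = 0.9976961525028226/0.997785437620879 = 0.9999105167156286

sn(u+v)=0.2105771 cn(u+v)=-0.9775773 dn(u+v)=0.9999105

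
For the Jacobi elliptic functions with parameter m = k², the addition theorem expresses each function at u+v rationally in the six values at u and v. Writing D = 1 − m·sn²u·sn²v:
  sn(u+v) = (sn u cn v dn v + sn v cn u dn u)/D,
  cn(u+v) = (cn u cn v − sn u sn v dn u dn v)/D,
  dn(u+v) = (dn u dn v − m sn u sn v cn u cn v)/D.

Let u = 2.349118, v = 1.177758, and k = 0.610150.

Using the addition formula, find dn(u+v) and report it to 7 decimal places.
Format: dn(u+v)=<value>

dn(u+v)=0.9999838

sn u = 0.8881672571739555, cn u = -0.4595203186847049, dn u = 0.8404331381424983
sn v = 0.8917410252831072, cn v = 0.4525460681820501, dn v = 0.8390231075660032
m = k² = 0.3722830225
D = 1 − m·sn²u·sn²v = 0.7664713101832194
dn(u+v) = (dn u·dn v − m·sn u·sn v·cn u·cn v)/D = 0.7664588849452494/0.7664713101832194 = 0.9999837890371044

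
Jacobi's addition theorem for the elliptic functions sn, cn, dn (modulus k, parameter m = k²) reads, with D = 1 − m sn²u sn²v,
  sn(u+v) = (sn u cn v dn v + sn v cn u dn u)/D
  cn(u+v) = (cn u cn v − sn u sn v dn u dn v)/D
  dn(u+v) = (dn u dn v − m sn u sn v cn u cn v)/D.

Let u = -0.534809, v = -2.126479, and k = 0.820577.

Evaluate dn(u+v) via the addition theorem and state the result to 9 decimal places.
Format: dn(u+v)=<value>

dn(u+v)=0.644557588

sn u = -0.4957671970434529, cn u = 0.8684554601910671, dn u = 0.913510495947233
sn v = -0.9987149450621796, cn v = -0.05067996161647736, dn v = 0.5730469875226509
m = k² = 0.673346612929
D = 1 − m·sn²u·sn²v = 0.8349265024259228
dn(u+v) = (dn u·dn v − m·sn u·sn v·cn u·cn v)/D = 0.5381582123779301/0.8349265024259228 = 0.6445575877808204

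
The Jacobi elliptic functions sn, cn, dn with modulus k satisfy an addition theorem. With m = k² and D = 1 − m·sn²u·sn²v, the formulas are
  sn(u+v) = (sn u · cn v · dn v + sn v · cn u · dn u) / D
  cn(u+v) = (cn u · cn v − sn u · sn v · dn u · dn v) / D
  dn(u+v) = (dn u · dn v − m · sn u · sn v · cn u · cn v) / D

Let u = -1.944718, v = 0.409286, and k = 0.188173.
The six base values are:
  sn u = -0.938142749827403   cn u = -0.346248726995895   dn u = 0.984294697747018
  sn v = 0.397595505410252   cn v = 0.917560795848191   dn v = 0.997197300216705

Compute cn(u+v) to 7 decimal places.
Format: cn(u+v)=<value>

m = k² = 0.035409077929
D = 1 − m·sn²u·sn²v = 0.9950735349802251
cn(u+v) = (cn u·cn v − sn u·sn v·dn u·dn v)/D = 0.048409992178638/0.9950735349802251 = 0.04864966304183745

cn(u+v)=0.0486497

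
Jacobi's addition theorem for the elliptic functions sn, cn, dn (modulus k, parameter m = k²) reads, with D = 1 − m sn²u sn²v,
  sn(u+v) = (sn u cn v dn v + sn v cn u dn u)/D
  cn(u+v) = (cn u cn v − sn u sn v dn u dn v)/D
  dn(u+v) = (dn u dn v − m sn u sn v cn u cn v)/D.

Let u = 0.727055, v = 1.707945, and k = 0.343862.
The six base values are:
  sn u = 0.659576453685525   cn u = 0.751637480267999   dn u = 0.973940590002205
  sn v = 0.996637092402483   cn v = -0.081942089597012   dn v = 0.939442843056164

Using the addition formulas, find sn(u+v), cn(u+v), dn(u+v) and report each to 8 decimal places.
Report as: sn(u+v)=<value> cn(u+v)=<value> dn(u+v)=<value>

sn(u+v)=0.71536542 cn(u+v)=-0.69875054 dn(u+v)=0.96927313

m = k² = 0.118241075044
D = 1 − m·sn²u·sn²v = 0.9489056652128498
sn(u+v) = (sn u·cn v·dn v + sn v·cn u·dn u)/D = 0.6788142978589335/0.9489056652128498 = 0.7153654180225261
cn(u+v) = (cn u·cn v − sn u·sn v·dn u·dn v)/D = -0.6630483470270657/0.9489056652128498 = -0.6987505411070939
dn(u+v) = (dn u·dn v − m·sn u·sn v·cn u·cn v)/D = 0.9197487658948754/0.9489056652128498 = 0.9692731317907832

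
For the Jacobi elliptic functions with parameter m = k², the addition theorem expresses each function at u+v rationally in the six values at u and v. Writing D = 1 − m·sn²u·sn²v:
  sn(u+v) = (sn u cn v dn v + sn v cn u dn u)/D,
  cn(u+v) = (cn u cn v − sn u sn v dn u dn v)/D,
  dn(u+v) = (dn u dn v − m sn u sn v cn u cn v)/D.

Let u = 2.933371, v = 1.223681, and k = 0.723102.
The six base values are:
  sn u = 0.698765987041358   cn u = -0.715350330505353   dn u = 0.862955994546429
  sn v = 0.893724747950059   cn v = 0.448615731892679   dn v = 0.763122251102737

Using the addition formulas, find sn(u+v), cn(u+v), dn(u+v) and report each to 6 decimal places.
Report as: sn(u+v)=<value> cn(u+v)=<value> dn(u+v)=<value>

sn(u+v)=-0.392537 cn(u+v)=-0.919736 dn(u+v)=0.958870

m = k² = 0.522876502404
D = 1 − m·sn²u·sn²v = 0.7960751234728478
sn(u+v) = (sn u·cn v·dn v + sn v·cn u·dn u)/D = -0.3124888673546552/0.7960751234728478 = -0.3925369078127128
cn(u+v) = (cn u·cn v − sn u·sn v·dn u·dn v)/D = -0.7321791515685997/0.7960751234728478 = -0.919736253501423
dn(u+v) = (dn u·dn v − m·sn u·sn v·cn u·cn v)/D = 0.7633328774746826/0.7960751234728478 = 0.9588704067835604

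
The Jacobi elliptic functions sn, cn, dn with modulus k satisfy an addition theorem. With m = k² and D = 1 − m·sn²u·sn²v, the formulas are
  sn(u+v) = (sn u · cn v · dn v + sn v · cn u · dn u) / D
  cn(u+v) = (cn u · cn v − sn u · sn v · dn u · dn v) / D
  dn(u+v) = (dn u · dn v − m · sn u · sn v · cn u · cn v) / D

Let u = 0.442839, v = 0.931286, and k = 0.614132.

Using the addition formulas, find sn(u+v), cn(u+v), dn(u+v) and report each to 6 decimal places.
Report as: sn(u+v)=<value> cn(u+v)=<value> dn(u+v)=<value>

sn u = 0.4237726874703412, cn u = 0.9057685738389053, dn u = 0.9655406282997846
sn v = 0.7763657583485015, cn v = 0.6302826423628975, dn v = 0.8790166602561998
m = k² = 0.377158113424
D = 1 − m·sn²u·sn²v = 0.9591753824384833
sn(u+v) = (sn u·cn v·dn v + sn v·cn u·dn u)/D = 0.9137579442446179/0.9591753824384833 = 0.952649495571496
cn(u+v) = (cn u·cn v − sn u·sn v·dn u·dn v)/D = 0.2916570479276311/0.9591753824384833 = 0.3040706144752798
dn(u+v) = (dn u·dn v − m·sn u·sn v·cn u·cn v)/D = 0.7778868150276384/0.9591753824384833 = 0.8109953917395582

sn(u+v)=0.952649 cn(u+v)=0.304071 dn(u+v)=0.810995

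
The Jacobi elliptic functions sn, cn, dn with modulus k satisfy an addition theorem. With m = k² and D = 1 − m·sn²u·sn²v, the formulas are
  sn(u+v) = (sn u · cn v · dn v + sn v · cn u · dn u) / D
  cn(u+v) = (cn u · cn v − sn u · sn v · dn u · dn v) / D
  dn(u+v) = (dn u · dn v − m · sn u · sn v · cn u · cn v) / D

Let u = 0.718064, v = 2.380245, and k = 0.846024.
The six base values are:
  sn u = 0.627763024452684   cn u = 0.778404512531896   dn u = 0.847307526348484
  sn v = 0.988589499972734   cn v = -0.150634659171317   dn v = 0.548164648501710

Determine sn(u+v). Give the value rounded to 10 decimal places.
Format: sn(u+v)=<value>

sn(u+v)=0.8286082934

m = k² = 0.715756608576
D = 1 − m·sn²u·sn²v = 0.7243304373130499
sn(u+v) = (sn u·cn v·dn v + sn v·cn u·dn u)/D = 0.6001862075448484/0.7243304373130499 = 0.8286082934347997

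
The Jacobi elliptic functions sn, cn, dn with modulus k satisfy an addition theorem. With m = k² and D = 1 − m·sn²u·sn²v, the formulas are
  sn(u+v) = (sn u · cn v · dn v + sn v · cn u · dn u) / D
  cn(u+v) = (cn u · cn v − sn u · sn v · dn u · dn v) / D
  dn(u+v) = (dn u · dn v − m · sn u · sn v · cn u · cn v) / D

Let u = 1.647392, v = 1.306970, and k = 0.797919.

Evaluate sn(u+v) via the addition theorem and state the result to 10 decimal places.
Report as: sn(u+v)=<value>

sn u = 0.9780555766921038, cn u = 0.2083441597489028, dn u = 0.6252692167416615
sn v = 0.9078986584369404, cn v = 0.4191897255520509, dn v = 0.689348801153721
m = k² = 0.636674730561
D = 1 − m·sn²u·sn²v = 0.4979818380517684
sn(u+v) = (sn u·cn v·dn v + sn v·cn u·dn u)/D = 0.4008997383340302/0.4979818380517684 = 0.8050489148408543

sn(u+v)=0.8050489148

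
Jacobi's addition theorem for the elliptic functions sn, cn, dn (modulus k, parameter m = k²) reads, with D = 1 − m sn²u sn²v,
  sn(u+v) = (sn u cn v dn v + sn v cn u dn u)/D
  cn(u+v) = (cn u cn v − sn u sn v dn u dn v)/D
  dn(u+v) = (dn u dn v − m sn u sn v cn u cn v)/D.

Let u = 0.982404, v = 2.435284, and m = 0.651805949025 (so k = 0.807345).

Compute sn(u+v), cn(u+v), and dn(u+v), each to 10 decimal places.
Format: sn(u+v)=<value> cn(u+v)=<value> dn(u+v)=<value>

sn u = 0.7823226793272388, cn u = 0.6228733622577307, dn u = 0.7752909155587471
sn v = 0.9674268825427289, cn v = -0.2531506012903326, dn v = 0.624471923416077
m = k² = 0.651805949025
D = 1 − m·sn²u·sn²v = 0.6266411385770162
sn(u+v) = (sn u·cn v·dn v + sn v·cn u·dn u)/D = 0.3435044111117466/0.6266411385770162 = 0.5481676672102638
cn(u+v) = (cn u·cn v − sn u·sn v·dn u·dn v)/D = -0.5241028869447977/0.6266411385770162 = -0.8363684646286333
dn(u+v) = (dn u·dn v − m·sn u·sn v·cn u·cn v)/D = 0.5619333508529388/0.6266411385770162 = 0.8967386854444051

sn(u+v)=0.5481676672 cn(u+v)=-0.8363684646 dn(u+v)=0.8967386854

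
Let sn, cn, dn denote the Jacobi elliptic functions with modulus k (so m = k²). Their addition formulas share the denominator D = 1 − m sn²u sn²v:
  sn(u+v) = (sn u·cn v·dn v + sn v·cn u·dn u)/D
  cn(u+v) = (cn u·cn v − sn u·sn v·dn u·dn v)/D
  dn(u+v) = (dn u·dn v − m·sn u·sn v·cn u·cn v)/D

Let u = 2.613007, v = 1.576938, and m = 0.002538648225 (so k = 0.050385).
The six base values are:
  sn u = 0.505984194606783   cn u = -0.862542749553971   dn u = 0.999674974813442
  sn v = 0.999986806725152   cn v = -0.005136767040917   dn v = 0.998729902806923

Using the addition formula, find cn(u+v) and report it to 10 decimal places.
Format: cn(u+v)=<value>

m = k² = 0.002538648225
D = 1 − m·sn²u·sn²v = 0.999350072417941
cn(u+v) = (cn u·cn v − sn u·sn v·dn u·dn v)/D = -0.5007399506611552/0.999350072417941 = -0.5010656070195784

cn(u+v)=-0.5010656070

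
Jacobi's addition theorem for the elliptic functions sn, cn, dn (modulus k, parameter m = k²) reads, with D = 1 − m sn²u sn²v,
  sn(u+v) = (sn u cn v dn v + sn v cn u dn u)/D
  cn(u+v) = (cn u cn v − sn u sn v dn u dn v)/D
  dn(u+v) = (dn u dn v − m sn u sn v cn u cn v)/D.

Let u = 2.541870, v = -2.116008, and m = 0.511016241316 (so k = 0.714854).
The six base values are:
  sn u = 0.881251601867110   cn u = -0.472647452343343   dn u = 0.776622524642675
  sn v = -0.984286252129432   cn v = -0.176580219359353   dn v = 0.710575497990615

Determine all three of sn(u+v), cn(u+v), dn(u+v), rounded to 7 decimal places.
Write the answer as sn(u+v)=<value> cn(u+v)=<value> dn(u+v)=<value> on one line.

m = k² = 0.511016241316
D = 1 − m·sn²u·sn²v = 0.6155167889490581
sn(u+v) = (sn u·cn v·dn v + sn v·cn u·dn u)/D = 0.250726842373048/0.6155167889490581 = 0.4073436287597329
cn(u+v) = (cn u·cn v − sn u·sn v·dn u·dn v)/D = 0.5621360760454715/0.6155167889490581 = 0.9132749685110464
dn(u+v) = (dn u·dn v − m·sn u·sn v·cn u·cn v)/D = 0.588843288403087/0.6155167889490581 = 0.9566648692206856

sn(u+v)=0.4073436 cn(u+v)=0.9132750 dn(u+v)=0.9566649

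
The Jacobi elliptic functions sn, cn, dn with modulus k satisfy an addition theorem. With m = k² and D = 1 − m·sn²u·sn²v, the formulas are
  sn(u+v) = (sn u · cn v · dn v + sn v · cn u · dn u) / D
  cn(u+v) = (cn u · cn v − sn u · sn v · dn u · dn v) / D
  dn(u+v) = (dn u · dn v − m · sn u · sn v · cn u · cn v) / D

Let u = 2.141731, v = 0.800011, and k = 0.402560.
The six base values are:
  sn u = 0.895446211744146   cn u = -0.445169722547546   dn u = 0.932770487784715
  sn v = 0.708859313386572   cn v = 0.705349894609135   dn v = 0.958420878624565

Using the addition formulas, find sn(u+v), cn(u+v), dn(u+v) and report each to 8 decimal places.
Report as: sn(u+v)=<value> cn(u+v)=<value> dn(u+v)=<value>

sn(u+v)=0.33271764 cn(u+v)=-0.94302650 dn(u+v)=0.99098960

m = k² = 0.1620545536
D = 1 − m·sn²u·sn²v = 0.9347079438726461
sn(u+v) = (sn u·cn v·dn v + sn v·cn u·dn u)/D = 0.3109938206011855/0.9347079438726461 = 0.3327176393865744
cn(u+v) = (cn u·cn v − sn u·sn v·dn u·dn v)/D = -0.8814543572338317/0.9347079438726461 = -0.9430264961500421
dn(u+v) = (dn u·dn v − m·sn u·sn v·cn u·cn v)/D = 0.926285854757763/0.9347079438726461 = 0.9909896035760764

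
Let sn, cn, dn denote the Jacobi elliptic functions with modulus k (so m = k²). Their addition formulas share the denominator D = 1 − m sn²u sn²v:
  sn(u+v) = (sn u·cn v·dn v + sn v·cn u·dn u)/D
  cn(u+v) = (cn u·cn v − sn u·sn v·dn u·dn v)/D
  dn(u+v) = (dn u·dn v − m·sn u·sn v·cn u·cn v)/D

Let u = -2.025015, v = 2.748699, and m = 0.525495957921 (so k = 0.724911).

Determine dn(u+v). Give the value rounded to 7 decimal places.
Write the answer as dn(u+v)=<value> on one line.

dn(u+v)=0.8859981

sn u = -0.994737184939407, cn u = -0.1024594207421847, dn u = 0.6928352353798542
sn v = 0.8028532314415816, cn v = -0.5961767261171893, dn v = 0.8131908326842031
m = k² = 0.525495957921
D = 1 − m·sn²u·sn²v = 0.6648351972229359
dn(u+v) = (dn u·dn v − m·sn u·sn v·cn u·cn v)/D = 0.5890427037731641/0.6648351972229359 = 0.8859980732573087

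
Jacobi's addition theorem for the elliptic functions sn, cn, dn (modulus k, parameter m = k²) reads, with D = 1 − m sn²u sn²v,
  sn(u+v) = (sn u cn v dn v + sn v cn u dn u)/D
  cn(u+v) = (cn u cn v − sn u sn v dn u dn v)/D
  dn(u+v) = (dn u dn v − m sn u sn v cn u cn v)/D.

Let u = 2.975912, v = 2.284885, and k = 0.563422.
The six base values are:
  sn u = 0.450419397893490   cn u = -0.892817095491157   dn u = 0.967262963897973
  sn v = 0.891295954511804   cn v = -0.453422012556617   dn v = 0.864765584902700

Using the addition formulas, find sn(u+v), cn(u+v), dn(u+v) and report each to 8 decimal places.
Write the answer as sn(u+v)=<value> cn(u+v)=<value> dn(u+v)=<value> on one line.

m = k² = 0.317444350084
D = 1 − m·sn²u·sn²v = 0.9488382202342406
sn(u+v) = (sn u·cn v·dn v + sn v·cn u·dn u)/D = -0.9463244376883298/0.9488382202342406 = -0.997350673178732
cn(u+v) = (cn u·cn v − sn u·sn v·dn u·dn v)/D = 0.06902192992917216/0.9488382202342406 = 0.07274362315646671
dn(u+v) = (dn u·dn v − m·sn u·sn v·cn u·cn v)/D = 0.7848649870898474/0.9488382202342406 = 0.8271852570357959

sn(u+v)=-0.99735067 cn(u+v)=0.07274362 dn(u+v)=0.82718526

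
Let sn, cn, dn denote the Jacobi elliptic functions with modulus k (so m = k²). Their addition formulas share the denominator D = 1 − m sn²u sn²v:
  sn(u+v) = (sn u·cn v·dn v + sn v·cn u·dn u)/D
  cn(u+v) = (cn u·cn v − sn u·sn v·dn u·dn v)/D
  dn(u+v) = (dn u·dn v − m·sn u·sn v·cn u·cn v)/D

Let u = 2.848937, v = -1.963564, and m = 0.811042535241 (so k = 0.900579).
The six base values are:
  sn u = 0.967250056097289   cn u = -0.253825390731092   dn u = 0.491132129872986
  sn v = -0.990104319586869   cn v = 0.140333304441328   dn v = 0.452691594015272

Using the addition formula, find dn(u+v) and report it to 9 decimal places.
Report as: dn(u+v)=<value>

m = k² = 0.811042535241
D = 1 − m·sn²u·sn²v = 0.2561539364064051
dn(u+v) = (dn u·dn v − m·sn u·sn v·cn u·cn v)/D = 0.1946645717910741/0.2561539364064051 = 0.7599515140076782

dn(u+v)=0.759951514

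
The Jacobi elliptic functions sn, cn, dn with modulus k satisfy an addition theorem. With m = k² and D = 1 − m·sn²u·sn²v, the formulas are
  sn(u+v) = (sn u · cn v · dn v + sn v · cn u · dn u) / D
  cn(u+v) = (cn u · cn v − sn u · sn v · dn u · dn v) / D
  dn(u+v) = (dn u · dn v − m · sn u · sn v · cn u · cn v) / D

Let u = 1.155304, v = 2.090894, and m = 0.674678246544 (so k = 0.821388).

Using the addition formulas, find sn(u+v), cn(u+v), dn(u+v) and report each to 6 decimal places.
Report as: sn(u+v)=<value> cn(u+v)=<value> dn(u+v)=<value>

sn u = 0.85386558949464, cn u = 0.5204935687181648, dn u = 0.7128122023088074
sn v = 0.9995724859423797, cn v = -0.02923773840383544, dn v = 0.5708752044149061
m = k² = 0.674678246544
D = 1 − m·sn²u·sn²v = 0.5085217331301233
sn(u+v) = (sn u·cn v·dn v + sn v·cn u·dn u)/D = 0.3566035973884825/0.5085217331301233 = 0.7012553724960127
cn(u+v) = (cn u·cn v − sn u·sn v·dn u·dn v)/D = -0.3625303123812647/0.5085217331301233 = -0.7129101644285054
dn(u+v) = (dn u·dn v − m·sn u·sn v·cn u·cn v)/D = 0.4156899498166394/0.5085217331301233 = 0.8174477563779372

sn(u+v)=0.701255 cn(u+v)=-0.712910 dn(u+v)=0.817448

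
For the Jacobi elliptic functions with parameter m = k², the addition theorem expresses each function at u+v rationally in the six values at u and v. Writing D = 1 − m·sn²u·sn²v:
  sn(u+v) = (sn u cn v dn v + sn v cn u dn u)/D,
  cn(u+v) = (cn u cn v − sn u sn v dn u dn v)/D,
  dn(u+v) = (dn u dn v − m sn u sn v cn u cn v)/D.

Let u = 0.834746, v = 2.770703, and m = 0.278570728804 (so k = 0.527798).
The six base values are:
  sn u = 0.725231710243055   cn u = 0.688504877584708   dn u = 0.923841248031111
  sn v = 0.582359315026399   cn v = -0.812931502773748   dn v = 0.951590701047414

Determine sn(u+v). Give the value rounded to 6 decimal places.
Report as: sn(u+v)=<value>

sn(u+v)=-0.200569

m = k² = 0.278570728804
D = 1 − m·sn²u·sn²v = 0.9503097589417506
sn(u+v) = (sn u·cn v·dn v + sn v·cn u·dn u)/D = -0.1906025117088437/0.9503097589417506 = -0.2005688249703924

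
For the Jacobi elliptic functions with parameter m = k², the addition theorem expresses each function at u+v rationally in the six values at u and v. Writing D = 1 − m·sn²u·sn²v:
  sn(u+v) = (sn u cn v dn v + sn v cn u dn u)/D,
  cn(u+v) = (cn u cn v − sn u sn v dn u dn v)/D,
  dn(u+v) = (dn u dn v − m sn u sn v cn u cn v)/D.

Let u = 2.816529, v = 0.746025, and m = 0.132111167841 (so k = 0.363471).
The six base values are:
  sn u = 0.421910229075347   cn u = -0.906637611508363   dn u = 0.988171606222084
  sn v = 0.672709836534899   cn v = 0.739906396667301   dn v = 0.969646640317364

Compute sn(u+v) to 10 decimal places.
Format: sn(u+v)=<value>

m = k² = 0.132111167841
D = 1 − m·sn²u·sn²v = 0.9893577073447755
sn(u+v) = (sn u·cn v·dn v + sn v·cn u·dn u)/D = -0.2999913090290494/0.9893577073447755 = -0.3032182463450574

sn(u+v)=-0.3032182463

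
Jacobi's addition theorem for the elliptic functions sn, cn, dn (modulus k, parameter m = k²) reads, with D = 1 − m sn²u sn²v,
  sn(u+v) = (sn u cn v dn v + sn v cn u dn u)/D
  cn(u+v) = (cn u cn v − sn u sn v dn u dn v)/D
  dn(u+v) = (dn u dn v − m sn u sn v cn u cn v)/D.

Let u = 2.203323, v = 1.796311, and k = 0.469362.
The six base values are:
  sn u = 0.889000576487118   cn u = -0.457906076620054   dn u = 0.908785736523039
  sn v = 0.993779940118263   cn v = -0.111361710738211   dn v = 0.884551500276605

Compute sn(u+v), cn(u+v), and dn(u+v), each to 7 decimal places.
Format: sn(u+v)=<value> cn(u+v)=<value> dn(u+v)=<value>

m = k² = 0.220300687044
D = 1 − m·sn²u·sn²v = 0.8280507092056931
sn(u+v) = (sn u·cn v·dn v + sn v·cn u·dn u)/D = -0.5011212560531489/0.8280507092056931 = -0.6051818451237715
cn(u+v) = (cn u·cn v − sn u·sn v·dn u·dn v)/D = -0.6592006248083854/0.8280507092056931 = -0.7960872655259519
dn(u+v) = (dn u·dn v − m·sn u·sn v·cn u·cn v)/D = 0.7939430173575633/0.8280507092056931 = 0.9588096580693136

sn(u+v)=-0.6051818 cn(u+v)=-0.7960873 dn(u+v)=0.9588097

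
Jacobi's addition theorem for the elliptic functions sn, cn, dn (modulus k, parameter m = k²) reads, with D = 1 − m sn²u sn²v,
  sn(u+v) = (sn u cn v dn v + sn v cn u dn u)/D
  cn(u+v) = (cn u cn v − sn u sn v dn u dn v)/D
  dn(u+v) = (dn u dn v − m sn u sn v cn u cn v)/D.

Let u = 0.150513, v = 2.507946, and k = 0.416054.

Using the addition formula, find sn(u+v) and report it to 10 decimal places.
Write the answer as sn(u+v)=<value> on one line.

sn u = 0.14984855042739, cn u = 0.9887089622001057, dn u = 0.9980546527633546
sn v = 0.6978485040607049, cn v = -0.7162453946659876, dn v = 0.9569227444826341
m = k² = 0.173100930916
D = 1 − m·sn²u·sn²v = 0.9981071037998184
sn(u+v) = (sn u·cn v·dn v + sn v·cn u·dn u)/D = 0.5859219167316797/0.9981071037998184 = 0.5870331094739838

sn(u+v)=0.5870331095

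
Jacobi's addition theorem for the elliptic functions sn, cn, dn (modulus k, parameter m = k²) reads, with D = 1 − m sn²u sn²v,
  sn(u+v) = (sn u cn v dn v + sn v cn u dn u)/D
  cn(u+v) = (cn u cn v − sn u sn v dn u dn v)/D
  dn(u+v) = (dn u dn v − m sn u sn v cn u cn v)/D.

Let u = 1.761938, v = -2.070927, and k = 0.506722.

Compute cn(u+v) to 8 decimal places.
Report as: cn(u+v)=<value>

cn(u+v)=0.95301699

sn u = 0.998046280062007, cn u = -0.06247897930016024, dn u = 0.8626906380439815
sn v = -0.9457516472288887, cn v = -0.3248904765668634, dn v = 0.8776876280467164
m = k² = 0.256767185284
D = 1 − m·sn²u·sn²v = 0.7712320957345883
cn(u+v) = (cn u·cn v − sn u·sn v·dn u·dn v)/D = 0.7349972886267411/0.7712320957345883 = 0.9530169876120962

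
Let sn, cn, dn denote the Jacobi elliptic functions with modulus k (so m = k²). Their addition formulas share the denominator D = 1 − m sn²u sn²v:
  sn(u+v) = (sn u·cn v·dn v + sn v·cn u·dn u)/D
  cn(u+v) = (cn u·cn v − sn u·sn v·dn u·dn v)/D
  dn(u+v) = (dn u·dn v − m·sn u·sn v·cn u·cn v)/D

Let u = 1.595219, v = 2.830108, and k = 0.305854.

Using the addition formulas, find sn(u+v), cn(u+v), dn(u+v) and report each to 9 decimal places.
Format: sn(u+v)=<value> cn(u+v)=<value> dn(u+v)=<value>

sn(u+v)=-0.926766053 cn(u+v)=-0.375639032 dn(u+v)=0.958985508

sn u = 0.9999062629375084, cn u = 0.01369179821448703, dn u = 0.9520876364295539
sn v = 0.3785250658980436, cn v = -0.9255910406258704, dn v = 0.9932756508531421
m = k² = 0.093546669316
D = 1 − m·sn²u·sn²v = 0.9865990312659129
sn(u+v) = (sn u·cn v·dn v + sn v·cn u·dn u)/D = -0.91434649058519/0.9865990312659129 = -0.9267660534918475
cn(u+v) = (cn u·cn v − sn u·sn v·dn u·dn v)/D = -0.3706051047265606/0.9865990312659129 = -0.3756390316449371
dn(u+v) = (dn u·dn v − m·sn u·sn v·cn u·cn v)/D = 0.9461341727612638/0.9865990312659129 = 0.9589855075645794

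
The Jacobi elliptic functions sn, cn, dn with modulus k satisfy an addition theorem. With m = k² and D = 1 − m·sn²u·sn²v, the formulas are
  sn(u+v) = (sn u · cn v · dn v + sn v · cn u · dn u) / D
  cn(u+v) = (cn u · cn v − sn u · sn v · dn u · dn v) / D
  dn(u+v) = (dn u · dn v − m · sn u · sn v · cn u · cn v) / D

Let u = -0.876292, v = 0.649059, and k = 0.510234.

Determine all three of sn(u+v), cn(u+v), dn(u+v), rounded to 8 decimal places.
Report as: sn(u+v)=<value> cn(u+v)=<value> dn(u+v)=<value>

sn(u+v)=-0.22479189 cn(u+v)=0.97440680 dn(u+v)=0.99340058

sn u = -0.7521840186318568, cn u = 0.6589531107103377, dn u = 0.9234204583662498
sn v = 0.5957466391801085, cn v = 0.8031724235216281, dn v = 0.9526815434176249
m = k² = 0.260338734756
D = 1 − m·sn²u·sn²v = 0.947723055523428
sn(u+v) = (sn u·cn v·dn v + sn v·cn u·dn u)/D = -0.2130404589635824/0.947723055523428 = -0.2247918922326101
cn(u+v) = (cn u·cn v − sn u·sn v·dn u·dn v)/D = 0.9234677865606622/0.947723055523428 = 0.9744067965621353
dn(u+v) = (dn u·dn v − m·sn u·sn v·cn u·cn v)/D = 0.94146863697857/0.947723055523428 = 0.9934005841596798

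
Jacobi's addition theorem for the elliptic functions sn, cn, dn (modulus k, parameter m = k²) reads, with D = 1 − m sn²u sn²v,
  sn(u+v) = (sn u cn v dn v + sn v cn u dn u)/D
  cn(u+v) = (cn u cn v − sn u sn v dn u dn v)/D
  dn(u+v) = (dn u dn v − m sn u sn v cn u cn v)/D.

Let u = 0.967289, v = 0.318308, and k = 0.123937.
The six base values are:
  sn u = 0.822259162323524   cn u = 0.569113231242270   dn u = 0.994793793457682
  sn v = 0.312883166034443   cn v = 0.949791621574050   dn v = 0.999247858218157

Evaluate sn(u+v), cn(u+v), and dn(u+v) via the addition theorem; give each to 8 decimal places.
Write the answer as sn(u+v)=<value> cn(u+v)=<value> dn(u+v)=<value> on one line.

sn(u+v)=0.95850085 cn(u+v)=0.28508968 dn(u+v)=0.99291896

m = k² = 0.015360379969
D = 1 − m·sn²u·sn²v = 0.9989833211313323
sn(u+v) = (sn u·cn v·dn v + sn v·cn u·dn u)/D = 0.9575263608235262/0.9989833211313323 = 0.958500848381676
cn(u+v) = (cn u·cn v − sn u·sn v·dn u·dn v)/D = 0.2847998318585192/0.9989833211313323 = 0.2850896765083005
dn(u+v) = (dn u·dn v − m·sn u·sn v·cn u·cn v)/D = 0.9919094757703296/0.9989833211313323 = 0.9929189554906765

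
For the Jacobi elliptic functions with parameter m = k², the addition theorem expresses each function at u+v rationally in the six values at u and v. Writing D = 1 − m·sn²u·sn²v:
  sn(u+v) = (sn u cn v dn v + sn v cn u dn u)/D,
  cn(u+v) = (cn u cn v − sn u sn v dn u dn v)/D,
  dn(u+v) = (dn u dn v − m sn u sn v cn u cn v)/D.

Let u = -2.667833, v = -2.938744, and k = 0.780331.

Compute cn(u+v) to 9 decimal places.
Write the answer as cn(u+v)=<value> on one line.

cn(u+v)=-0.170145267

sn u = -0.8937939627311292, cn u = -0.448477816826412, dn u = 0.7166284478348764
sn v = -0.7844914843035933, cn v = -0.6201395899756321, dn v = 0.7907315799377114
m = k² = 0.608916469561
D = 1 − m·sn²u·sn²v = 0.7006294869073691
cn(u+v) = (cn u·cn v − sn u·sn v·dn u·dn v)/D = -0.1192087913665285/0.7006294869073691 = -0.1701452673548254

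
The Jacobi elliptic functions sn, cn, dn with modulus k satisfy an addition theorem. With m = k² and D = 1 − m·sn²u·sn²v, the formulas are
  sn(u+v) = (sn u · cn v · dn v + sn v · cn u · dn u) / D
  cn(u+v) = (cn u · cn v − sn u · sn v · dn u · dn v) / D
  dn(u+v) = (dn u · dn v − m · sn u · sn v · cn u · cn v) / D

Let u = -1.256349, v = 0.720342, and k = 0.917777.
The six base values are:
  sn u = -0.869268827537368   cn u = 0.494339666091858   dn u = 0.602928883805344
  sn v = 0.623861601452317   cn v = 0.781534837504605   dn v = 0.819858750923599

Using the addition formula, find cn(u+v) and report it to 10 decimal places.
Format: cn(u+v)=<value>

m = k² = 0.842314621729
D = 1 − m·sn²u·sn²v = 0.7522811456384581
cn(u+v) = (cn u·cn v − sn u·sn v·dn u·dn v)/D = 0.6544132221126123/0.7522811456384581 = 0.8699051224488876

cn(u+v)=0.8699051224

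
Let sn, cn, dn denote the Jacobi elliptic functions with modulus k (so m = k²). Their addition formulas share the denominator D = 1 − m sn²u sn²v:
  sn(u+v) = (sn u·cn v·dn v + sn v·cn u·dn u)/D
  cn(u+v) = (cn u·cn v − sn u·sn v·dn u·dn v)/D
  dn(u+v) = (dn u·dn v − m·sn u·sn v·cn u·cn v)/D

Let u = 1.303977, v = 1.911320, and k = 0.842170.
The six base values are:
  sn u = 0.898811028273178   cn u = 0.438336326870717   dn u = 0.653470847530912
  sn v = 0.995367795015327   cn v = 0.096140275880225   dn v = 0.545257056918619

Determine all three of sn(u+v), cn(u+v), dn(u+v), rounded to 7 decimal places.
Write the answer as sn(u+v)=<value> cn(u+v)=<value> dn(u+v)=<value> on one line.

sn(u+v)=0.7684812 cn(u+v)=-0.6398724 dn(u+v)=0.7623272

m = k² = 0.7092503089
D = 1 − m·sn²u·sn²v = 0.4323201372349981
sn(u+v) = (sn u·cn v·dn v + sn v·cn u·dn u)/D = 0.3322298823851982/0.4323201372349981 = 0.7684811642364155
cn(u+v) = (cn u·cn v − sn u·sn v·dn u·dn v)/D = -0.2766297278117537/0.4323201372349981 = -0.6398724093237991
dn(u+v) = (dn u·dn v − m·sn u·sn v·cn u·cn v)/D = 0.3295694103103535/0.4323201372349981 = 0.7623272244919928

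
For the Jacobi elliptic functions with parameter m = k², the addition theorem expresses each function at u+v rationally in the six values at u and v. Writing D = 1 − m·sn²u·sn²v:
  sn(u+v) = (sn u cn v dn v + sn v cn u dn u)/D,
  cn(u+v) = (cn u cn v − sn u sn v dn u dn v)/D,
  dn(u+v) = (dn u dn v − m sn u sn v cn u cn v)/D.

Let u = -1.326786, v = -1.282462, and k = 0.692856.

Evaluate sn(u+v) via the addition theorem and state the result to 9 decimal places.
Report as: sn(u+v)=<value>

sn(u+v)=-0.835556187

sn u = -0.93021116132794, cn u = 0.3670247884556643, dn u = 0.7646022995725931
sn v = -0.9171751711956373, cn v = 0.3984842598425355, dn v = 0.7721252954495301
m = k² = 0.480049436736
D = 1 − m·sn²u·sn²v = 0.6505752720524909
sn(u+v) = (sn u·cn v·dn v + sn v·cn u·dn u)/D = -0.5435921939758903/0.6505752720524909 = -0.835556187466085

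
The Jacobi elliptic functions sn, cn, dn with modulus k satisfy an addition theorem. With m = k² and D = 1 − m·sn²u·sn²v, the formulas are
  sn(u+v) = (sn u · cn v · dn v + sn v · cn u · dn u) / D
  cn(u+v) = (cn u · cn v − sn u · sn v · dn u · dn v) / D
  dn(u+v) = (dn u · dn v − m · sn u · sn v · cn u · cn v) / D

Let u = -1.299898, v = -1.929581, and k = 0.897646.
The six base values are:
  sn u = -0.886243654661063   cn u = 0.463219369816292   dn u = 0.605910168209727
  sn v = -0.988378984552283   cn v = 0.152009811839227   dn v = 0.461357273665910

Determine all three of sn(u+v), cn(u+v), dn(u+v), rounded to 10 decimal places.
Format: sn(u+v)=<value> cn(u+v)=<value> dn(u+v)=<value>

sn(u+v)=-0.8894822671 cn(u+v)=-0.4569696888 dn(u+v)=0.6020741220

m = k² = 0.805768341316
D = 1 − m·sn²u·sn²v = 0.381750914477164
sn(u+v) = (sn u·cn v·dn v + sn v·cn u·dn u)/D = -0.3395606688826462/0.381750914477164 = -0.8894822671157176
cn(u+v) = (cn u·cn v − sn u·sn v·dn u·dn v)/D = -0.1744485965897142/0.381750914477164 = -0.4569696888051583
dn(u+v) = (dn u·dn v − m·sn u·sn v·cn u·cn v)/D = 0.2298423466576327/0.381750914477164 = 0.6020741220028738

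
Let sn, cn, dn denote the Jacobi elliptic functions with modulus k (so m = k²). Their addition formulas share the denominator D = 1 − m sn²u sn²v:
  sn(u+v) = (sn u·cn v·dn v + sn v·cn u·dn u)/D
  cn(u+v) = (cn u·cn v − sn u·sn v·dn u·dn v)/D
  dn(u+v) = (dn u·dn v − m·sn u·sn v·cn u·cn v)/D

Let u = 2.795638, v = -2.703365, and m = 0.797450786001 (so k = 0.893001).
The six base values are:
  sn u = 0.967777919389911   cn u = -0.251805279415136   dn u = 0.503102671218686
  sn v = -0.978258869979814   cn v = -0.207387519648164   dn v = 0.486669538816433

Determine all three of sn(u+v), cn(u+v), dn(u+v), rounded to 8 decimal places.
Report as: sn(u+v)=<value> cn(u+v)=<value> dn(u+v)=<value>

sn(u+v)=0.09203835 cn(u+v)=0.99575546 dn(u+v)=0.99661665

m = k² = 0.797450786001
D = 1 − m·sn²u·sn²v = 0.2852356266357817
sn(u+v) = (sn u·cn v·dn v + sn v·cn u·dn u)/D = 0.02625261727589739/0.2852356266357817 = 0.09203835294186248
cn(u+v) = (cn u·cn v − sn u·sn v·dn u·dn v)/D = 0.2840249333922505/0.2852356266357817 = 0.9957554627456227
dn(u+v) = (dn u·dn v − m·sn u·sn v·cn u·cn v)/D = 0.2842705747862549/0.2852356266357817 = 0.9966166503781131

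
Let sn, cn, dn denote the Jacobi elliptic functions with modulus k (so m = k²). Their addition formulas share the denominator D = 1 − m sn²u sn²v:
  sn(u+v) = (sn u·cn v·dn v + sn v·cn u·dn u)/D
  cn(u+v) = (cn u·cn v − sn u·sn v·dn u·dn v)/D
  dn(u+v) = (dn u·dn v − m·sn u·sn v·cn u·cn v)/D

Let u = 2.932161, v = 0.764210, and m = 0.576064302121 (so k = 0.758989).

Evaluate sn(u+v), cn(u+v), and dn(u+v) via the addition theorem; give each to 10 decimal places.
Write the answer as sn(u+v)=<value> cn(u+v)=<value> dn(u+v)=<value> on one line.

sn(u+v)=0.1517289590 cn(u+v)=-0.9884221381 dn(u+v)=0.9933468849

sn u = 0.7545310239441167, cn u = -0.656264378056468, dn u = 0.8197784832714836
sn v = 0.6642194613340799, cn v = 0.7475376292769915, dn v = 0.8636247071772846
m = k² = 0.576064302121
D = 1 − m·sn²u·sn²v = 0.8553067211302319
sn(u+v) = (sn u·cn v·dn v + sn v·cn u·dn u)/D = 0.1297747984492967/0.8553067211302319 = 0.1517289590309869
cn(u+v) = (cn u·cn v − sn u·sn v·dn u·dn v)/D = -0.8454040979898269/0.8553067211302319 = -0.9884221380520436
dn(u+v) = (dn u·dn v − m·sn u·sn v·cn u·cn v)/D = 0.8496162670514578/0.8553067211302319 = 0.9933468848797837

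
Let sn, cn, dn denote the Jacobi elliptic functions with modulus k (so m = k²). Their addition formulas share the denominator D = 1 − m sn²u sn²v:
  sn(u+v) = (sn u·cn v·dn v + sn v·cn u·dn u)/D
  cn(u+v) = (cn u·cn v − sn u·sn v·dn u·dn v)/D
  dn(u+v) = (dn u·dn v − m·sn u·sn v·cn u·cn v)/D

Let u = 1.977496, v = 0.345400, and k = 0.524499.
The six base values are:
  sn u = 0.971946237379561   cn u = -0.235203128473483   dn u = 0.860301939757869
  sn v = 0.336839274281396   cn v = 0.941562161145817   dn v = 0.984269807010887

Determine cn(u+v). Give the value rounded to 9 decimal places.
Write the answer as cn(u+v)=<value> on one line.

m = k² = 0.275099201001
D = 1 − m·sn²u·sn²v = 0.9705137691915701
cn(u+v) = (cn u·cn v − sn u·sn v·dn u·dn v)/D = -0.4986818588050945/0.9705137691915701 = -0.5138328529027386

cn(u+v)=-0.513832853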